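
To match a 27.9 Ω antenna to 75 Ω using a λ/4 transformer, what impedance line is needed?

Z_qwt = √(Z_0·R_L) = √(75 × 27.9) = √2092

Z_qwt ≈ 45.7 Ω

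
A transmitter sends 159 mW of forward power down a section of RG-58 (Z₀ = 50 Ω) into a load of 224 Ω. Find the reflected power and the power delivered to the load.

P_reflected ≈ 64.1 mW; P_delivered ≈ 94.9 mW

Γ = (224 − 50)/(224 + 50) = 0.635
|Γ|² = 0.403
P_refl = |Γ|²·P_inc = 64.1 mW, P_del = (1 − |Γ|²)·P_inc = 94.9 mW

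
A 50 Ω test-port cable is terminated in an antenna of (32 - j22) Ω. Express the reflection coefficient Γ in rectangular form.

Γ = (Z_L − Z_0)/(Z_L + Z_0) = (-18 − j22)/(82 − j22)

Γ ≈ -0.138 − j0.305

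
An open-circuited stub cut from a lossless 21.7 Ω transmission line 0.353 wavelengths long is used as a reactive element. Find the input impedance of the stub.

Z_in ≈ +j16.4 Ω

βl = 2π × 0.353 = 127°
tan(βl) = -1.32
For an open-circuited stub, Z_in = −jZ_0·cot(βl) = −jZ_0/tan(βl)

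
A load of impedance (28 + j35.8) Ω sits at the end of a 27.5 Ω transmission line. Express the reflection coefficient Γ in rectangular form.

Γ ≈ 0.3 + j0.451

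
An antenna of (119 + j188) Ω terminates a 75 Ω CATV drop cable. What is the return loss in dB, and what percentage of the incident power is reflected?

RL ≈ 2.92 dB; 51.1% of incident power reflected

Γ = (44 + j188)/(194 + j188), |Γ| = 0.715
RL = −20·log₁₀(0.715) = 2.92 dB
P_refl/P_inc = |Γ|² = 0.511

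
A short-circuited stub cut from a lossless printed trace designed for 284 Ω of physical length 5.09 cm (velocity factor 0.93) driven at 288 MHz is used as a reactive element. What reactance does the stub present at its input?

X_in ≈ 97.3 Ω (inductive)

λ = v/f = 0.93·c / 288 MHz = 0.969 m
βl = 2π·l/λ = 2π × 0.0525 = 18.9°
tan(βl) = 0.343
For a short-circuited stub, Z_in = jZ_0·tan(βl)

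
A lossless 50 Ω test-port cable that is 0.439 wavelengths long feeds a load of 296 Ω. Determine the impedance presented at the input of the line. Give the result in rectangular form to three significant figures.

Z_in ≈ 51.4 + j102 Ω

βl = 2π × 0.439 = 158°
tan(βl) = tan(158°) = -0.403
Z_in = Z_0·(Z_L + jZ_0·tanβl)/(Z_0 + jZ_L·tanβl)
     = 50·(296 − j20.2)/(50 − j119)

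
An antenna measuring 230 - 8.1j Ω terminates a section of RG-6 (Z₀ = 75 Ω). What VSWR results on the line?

VSWR ≈ 3.07

Γ = (Z_L − Z_0)/(Z_L + Z_0) = (155 − j8.1)/(305 − j8.1)
|Γ| = 155/305 = 0.509
VSWR = (1 + |Γ|)/(1 − |Γ|) = 1.51/0.491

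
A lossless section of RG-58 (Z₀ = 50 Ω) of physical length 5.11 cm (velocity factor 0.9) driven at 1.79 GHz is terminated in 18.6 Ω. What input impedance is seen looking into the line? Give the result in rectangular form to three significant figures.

Z_in ≈ 49 − j50.9 Ω

λ = v/f = 0.9·c / 1.79 GHz = 0.151 m
βl = 2π·l/λ = 2π × 0.339 = 122°
tan(βl) = tan(122°) = -1.6
Z_in = Z_0·(Z_L + jZ_0·tanβl)/(Z_0 + jZ_L·tanβl)
     = 50·(18.6 − j80.1)/(50 − j29.8)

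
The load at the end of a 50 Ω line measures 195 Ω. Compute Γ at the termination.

Γ = 0.592

Γ = (Z_L − Z_0)/(Z_L + Z_0) = (195 − 50)/(195 + 50) = 145/245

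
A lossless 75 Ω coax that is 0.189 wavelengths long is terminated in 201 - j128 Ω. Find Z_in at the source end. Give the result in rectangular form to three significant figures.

βl = 2π × 0.189 = 68°
tan(βl) = tan(68°) = 2.48
Z_in = Z_0·(Z_L + jZ_0·tanβl)/(Z_0 + jZ_L·tanβl)
     = 75·(201 + j58)/(392 + j498)

Z_in ≈ 20.1 − j14.4 Ω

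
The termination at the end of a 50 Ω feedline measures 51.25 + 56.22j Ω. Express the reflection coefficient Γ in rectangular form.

Γ ≈ 0.245 + j0.419

Γ = (Z_L − Z_0)/(Z_L + Z_0) = (1.25 + j56.22)/(101.2 + j56.22)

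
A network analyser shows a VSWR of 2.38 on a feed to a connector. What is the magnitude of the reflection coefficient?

|Γ| ≈ 0.408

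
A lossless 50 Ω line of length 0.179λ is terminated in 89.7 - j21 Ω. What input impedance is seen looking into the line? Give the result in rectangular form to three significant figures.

Z_in ≈ 27.4 − j10.2 Ω

βl = 2π × 0.179 = 64.4°
tan(βl) = tan(64.4°) = 2.09
Z_in = Z_0·(Z_L + jZ_0·tanβl)/(Z_0 + jZ_L·tanβl)
     = 50·(89.7 + j83.5)/(93.9 + j188)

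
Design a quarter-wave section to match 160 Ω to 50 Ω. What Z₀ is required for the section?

Z_qwt = √(Z_0·R_L) = √(50 × 160) = √8000

Z_qwt ≈ 89.4 Ω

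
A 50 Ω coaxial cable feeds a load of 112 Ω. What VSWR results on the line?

VSWR ≈ 2.24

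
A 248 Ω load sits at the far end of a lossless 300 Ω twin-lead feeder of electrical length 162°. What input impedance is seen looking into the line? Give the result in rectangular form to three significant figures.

tan(βl) = tan(162°) = -0.325
Z_in = Z_0·(Z_L + jZ_0·tanβl)/(Z_0 + jZ_L·tanβl)
     = 300·(248 − j97.5)/(300 − j80.6)

Z_in ≈ 256 − j28.8 Ω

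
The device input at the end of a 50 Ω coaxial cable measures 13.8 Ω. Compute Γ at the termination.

Γ = -0.567

Γ = (Z_L − Z_0)/(Z_L + Z_0) = (13.8 − 50)/(13.8 + 50) = -36.2/63.8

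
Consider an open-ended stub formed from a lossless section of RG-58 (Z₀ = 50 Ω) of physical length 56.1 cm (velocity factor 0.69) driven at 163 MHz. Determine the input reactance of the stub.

X_in ≈ 130 Ω (inductive)

λ = v/f = 0.69·c / 163 MHz = 1.27 m
βl = 2π·l/λ = 2π × 0.442 = 159°
tan(βl) = -0.383
For an open-ended stub, Z_in = −jZ_0·cot(βl) = −jZ_0/tan(βl)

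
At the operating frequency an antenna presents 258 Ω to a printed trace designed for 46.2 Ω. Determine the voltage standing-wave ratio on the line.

VSWR ≈ 5.58

Γ = (258 − 46.2)/(258 + 46.2) = 0.696
VSWR = (1 + 0.696)/(1 − 0.696)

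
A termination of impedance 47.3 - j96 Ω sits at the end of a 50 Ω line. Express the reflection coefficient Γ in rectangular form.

Γ ≈ 0.479 − j0.514

Γ = (Z_L − Z_0)/(Z_L + Z_0) = (-2.7 − j96)/(97.3 − j96)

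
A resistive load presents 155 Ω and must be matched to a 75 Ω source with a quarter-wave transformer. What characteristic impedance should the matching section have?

Z_qwt ≈ 108 Ω

Z_qwt = √(Z_0·R_L) = √(75 × 155) = √11620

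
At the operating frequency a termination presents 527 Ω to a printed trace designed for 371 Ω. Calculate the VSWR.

Γ = (527 − 371)/(527 + 371) = 0.174
VSWR = (1 + 0.174)/(1 − 0.174)

VSWR ≈ 1.42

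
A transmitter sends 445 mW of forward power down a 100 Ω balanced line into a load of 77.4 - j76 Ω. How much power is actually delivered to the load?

P_delivered ≈ 370 mW

|Γ| = |(-22.6 − j76)/(177.4 − j76)| = 0.411
|Γ|² = 0.169
P_refl = |Γ|²·P_inc = 75.1 mW, P_del = (1 − |Γ|²)·P_inc = 370 mW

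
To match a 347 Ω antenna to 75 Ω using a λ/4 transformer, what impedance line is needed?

Z_qwt = √(Z_0·R_L) = √(75 × 347) = √26020

Z_qwt ≈ 161 Ω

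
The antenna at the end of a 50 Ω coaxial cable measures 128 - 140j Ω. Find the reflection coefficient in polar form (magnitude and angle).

Γ = (Z_L − Z_0)/(Z_L + Z_0) = (78 − j140)/(178 − j140)
|Γ| = 160/226 = 0.708

Γ ≈ 0.708 ∠ -22.7°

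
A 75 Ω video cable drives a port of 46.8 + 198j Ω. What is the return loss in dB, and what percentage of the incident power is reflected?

RL ≈ 1.31 dB; 74% of incident power reflected

Γ = (-28.2 + j198)/(121.8 + j198), |Γ| = 0.86
RL = −20·log₁₀(0.86) = 1.31 dB
P_refl/P_inc = |Γ|² = 0.74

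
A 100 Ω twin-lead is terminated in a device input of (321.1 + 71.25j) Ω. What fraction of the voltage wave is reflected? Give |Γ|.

Γ = (Z_L − Z_0)/(Z_L + Z_0) = (221.1 + j71.25)/(421.1 + j71.25)
|Γ| = 232/427

|Γ| ≈ 0.544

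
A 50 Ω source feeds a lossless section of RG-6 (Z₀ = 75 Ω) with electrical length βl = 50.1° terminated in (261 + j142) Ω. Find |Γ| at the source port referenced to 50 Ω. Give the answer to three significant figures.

tan(βl) = 1.2
Z_in = Z_0·(Z_L + jZ_0·tanβl)/(Z_0 + jZ_L·tanβl) = 33.5 − j72.9 Ω
Γ_s = (Z_in − Z_s)/(Z_in + Z_s) = (-16.5 − j72.9)/(83.5 − j72.9), |Γ_s| = 0.674

|Γ| ≈ 0.674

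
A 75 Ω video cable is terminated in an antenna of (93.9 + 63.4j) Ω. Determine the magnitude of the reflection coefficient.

Γ = (Z_L − Z_0)/(Z_L + Z_0) = (18.9 + j63.4)/(168.9 + j63.4)
|Γ| = 66.2/180

|Γ| ≈ 0.367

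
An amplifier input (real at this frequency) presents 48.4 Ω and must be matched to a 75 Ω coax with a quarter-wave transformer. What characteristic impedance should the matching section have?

Z_qwt = √(Z_0·R_L) = √(75 × 48.4) = √3630

Z_qwt ≈ 60.2 Ω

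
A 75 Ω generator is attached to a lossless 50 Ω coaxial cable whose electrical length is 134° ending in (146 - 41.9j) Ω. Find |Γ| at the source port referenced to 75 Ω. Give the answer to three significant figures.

tan(βl) = -1.04
Z_in = Z_0·(Z_L + jZ_0·tanβl)/(Z_0 + jZ_L·tanβl) = 33 + j46.8 Ω
Γ_s = (Z_in − Z_s)/(Z_in + Z_s) = (-42 + j46.8)/(108 + j46.8), |Γ_s| = 0.534

|Γ| ≈ 0.534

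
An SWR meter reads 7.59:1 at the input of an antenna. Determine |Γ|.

|Γ| = (S − 1)/(S + 1) = (7.59 − 1)/(7.59 + 1) = 6.59/8.59

|Γ| ≈ 0.767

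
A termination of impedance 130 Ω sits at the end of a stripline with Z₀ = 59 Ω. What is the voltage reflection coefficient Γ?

Γ = 0.376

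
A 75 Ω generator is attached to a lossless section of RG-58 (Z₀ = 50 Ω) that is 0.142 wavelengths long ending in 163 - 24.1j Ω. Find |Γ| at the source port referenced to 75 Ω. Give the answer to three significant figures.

|Γ| ≈ 0.607

βl = 2π × 0.142 = 51.1°
tan(βl) = 1.24
Z_in = Z_0·(Z_L + jZ_0·tanβl)/(Z_0 + jZ_L·tanβl) = 21.9 − j31.7 Ω
Γ_s = (Z_in − Z_s)/(Z_in + Z_s) = (-53.1 − j31.7)/(96.9 − j31.7), |Γ_s| = 0.607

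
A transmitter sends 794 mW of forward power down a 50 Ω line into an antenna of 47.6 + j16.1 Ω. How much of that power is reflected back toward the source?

|Γ| = |(-2.4 + j16.1)/(97.6 + j16.1)| = 0.165
|Γ|² = 0.0271
P_refl = |Γ|²·P_inc = 21.5 mW, P_del = (1 − |Γ|²)·P_inc = 772 mW

P_reflected ≈ 21.5 mW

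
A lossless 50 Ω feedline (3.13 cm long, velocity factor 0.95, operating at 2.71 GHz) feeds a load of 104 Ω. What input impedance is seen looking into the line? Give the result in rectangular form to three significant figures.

Z_in ≈ 25.8 + j11.6 Ω

λ = v/f = 0.95·c / 2.71 GHz = 0.105 m
βl = 2π·l/λ = 2π × 0.298 = 107°
tan(βl) = tan(107°) = -3.24
Z_in = Z_0·(Z_L + jZ_0·tanβl)/(Z_0 + jZ_L·tanβl)
     = 50·(104 − j162)/(50 − j337)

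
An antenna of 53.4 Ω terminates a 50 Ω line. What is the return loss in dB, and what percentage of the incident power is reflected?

Γ = (53.4 − 50)/(53.4 + 50) = 0.0329
RL = −20·log₁₀(0.0329) = 29.7 dB
P_refl/P_inc = |Γ|² = 0.00108

RL ≈ 29.7 dB; 0.108% of incident power reflected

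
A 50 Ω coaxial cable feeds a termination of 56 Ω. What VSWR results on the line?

Γ = (56 − 50)/(56 + 50) = 0.0566
VSWR = (1 + 0.0566)/(1 − 0.0566)

VSWR ≈ 1.12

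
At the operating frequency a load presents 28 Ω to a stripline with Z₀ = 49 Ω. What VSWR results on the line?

VSWR ≈ 1.75

Γ = (28 − 49)/(28 + 49) = -0.273
VSWR = (1 + 0.273)/(1 − 0.273)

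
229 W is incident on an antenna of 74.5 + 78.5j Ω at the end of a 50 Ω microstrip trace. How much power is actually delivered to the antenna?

|Γ| = |(24.5 + j78.5)/(124.5 + j78.5)| = 0.559
|Γ|² = 0.312
P_refl = |Γ|²·P_inc = 71.5 W, P_del = (1 − |Γ|²)·P_inc = 158 W

P_delivered ≈ 158 W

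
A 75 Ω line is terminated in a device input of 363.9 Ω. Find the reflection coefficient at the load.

Γ = 0.658

Γ = (Z_L − Z_0)/(Z_L + Z_0) = (363.9 − 75)/(363.9 + 75) = 288.9/438.9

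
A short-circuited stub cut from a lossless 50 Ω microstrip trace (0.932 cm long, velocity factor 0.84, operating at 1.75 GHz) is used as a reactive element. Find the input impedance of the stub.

Z_in ≈ +j21.5 Ω

λ = v/f = 0.84·c / 1.75 GHz = 0.144 m
βl = 2π·l/λ = 2π × 0.0647 = 23.3°
tan(βl) = 0.431
For a short-circuited stub, Z_in = jZ_0·tan(βl)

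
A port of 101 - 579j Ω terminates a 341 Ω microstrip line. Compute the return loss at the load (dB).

RL ≈ 1.31 dB

Γ = (-240 − j579)/(442 − j579), |Γ| = 0.86
RL = −20·log₁₀|Γ| = −20·log₁₀(0.86)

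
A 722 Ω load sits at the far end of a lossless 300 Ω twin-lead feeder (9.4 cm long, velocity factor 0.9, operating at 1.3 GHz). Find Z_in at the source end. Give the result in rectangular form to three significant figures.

λ = v/f = 0.9·c / 1.3 GHz = 0.208 m
βl = 2π·l/λ = 2π × 0.453 = 163°
tan(βl) = tan(163°) = -0.307
Z_in = Z_0·(Z_L + jZ_0·tanβl)/(Z_0 + jZ_L·tanβl)
     = 300·(722 − j92.1)/(300 − j222)

Z_in ≈ 511 + j285 Ω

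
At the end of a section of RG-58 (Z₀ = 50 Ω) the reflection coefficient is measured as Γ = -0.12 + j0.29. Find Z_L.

Z_L ≈ 33.7 + j21.7 Ω

Z_L = Z_0·(1 + Γ)/(1 − Γ) = 50·(0.88 + j0.29)/(1.12 − j0.29)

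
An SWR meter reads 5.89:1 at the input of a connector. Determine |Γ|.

|Γ| ≈ 0.71

|Γ| = (S − 1)/(S + 1) = (5.89 − 1)/(5.89 + 1) = 4.89/6.89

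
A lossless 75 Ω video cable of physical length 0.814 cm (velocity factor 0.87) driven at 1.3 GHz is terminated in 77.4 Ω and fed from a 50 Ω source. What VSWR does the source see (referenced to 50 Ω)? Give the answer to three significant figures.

VSWR ≈ 1.54

λ = v/f = 0.87·c / 1.3 GHz = 0.201 m
βl = 2π·l/λ = 2π × 0.0405 = 14.6°
tan(βl) = 0.26
Z_in = Z_0·(Z_L + jZ_0·tanβl)/(Z_0 + jZ_L·tanβl) = 77.1 − j1.18 Ω
Γ_s = (Z_in − Z_s)/(Z_in + Z_s) = (27.1 − j1.18)/(127 − j1.18), |Γ_s| = 0.213
VSWR = (1 + |Γ_s|)/(1 − |Γ_s|)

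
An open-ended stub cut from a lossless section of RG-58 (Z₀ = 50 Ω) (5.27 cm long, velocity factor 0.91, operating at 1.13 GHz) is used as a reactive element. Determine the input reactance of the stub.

λ = v/f = 0.91·c / 1.13 GHz = 0.242 m
βl = 2π·l/λ = 2π × 0.218 = 78.5°
tan(βl) = 4.93
For an open-ended stub, Z_in = −jZ_0·cot(βl) = −jZ_0/tan(βl)

X_in ≈ -10.1 Ω (capacitive)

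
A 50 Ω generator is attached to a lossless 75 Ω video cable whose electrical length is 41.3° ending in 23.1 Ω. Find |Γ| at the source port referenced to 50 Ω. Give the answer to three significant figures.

tan(βl) = 0.879
Z_in = Z_0·(Z_L + jZ_0·tanβl)/(Z_0 + jZ_L·tanβl) = 38.1 + j55.6 Ω
Γ_s = (Z_in − Z_s)/(Z_in + Z_s) = (-11.9 + j55.6)/(88.1 + j55.6), |Γ_s| = 0.545

|Γ| ≈ 0.545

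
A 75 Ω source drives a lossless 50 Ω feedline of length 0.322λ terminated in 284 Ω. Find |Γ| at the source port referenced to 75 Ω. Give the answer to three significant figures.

βl = 2π × 0.322 = 116°
tan(βl) = -2.06
Z_in = Z_0·(Z_L + jZ_0·tanβl)/(Z_0 + jZ_L·tanβl) = 10.8 + j23.4 Ω
Γ_s = (Z_in − Z_s)/(Z_in + Z_s) = (-64.2 + j23.4)/(85.8 + j23.4), |Γ_s| = 0.768

|Γ| ≈ 0.768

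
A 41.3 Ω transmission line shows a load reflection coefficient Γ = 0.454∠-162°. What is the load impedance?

Z_L ≈ 15.8 − j5.6 Ω

Z_L = Z_0·(1 + Γ)/(1 − Γ) = 41.3·(0.568 − j0.14)/(1.43 + j0.14)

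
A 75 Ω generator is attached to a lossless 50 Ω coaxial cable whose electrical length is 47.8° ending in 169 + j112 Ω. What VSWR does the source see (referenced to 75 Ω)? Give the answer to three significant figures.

VSWR ≈ 5.03

tan(βl) = 1.1
Z_in = Z_0·(Z_L + jZ_0·tanβl)/(Z_0 + jZ_L·tanβl) = 23.3 − j54.5 Ω
Γ_s = (Z_in − Z_s)/(Z_in + Z_s) = (-51.7 − j54.5)/(98.3 − j54.5), |Γ_s| = 0.668
VSWR = (1 + |Γ_s|)/(1 − |Γ_s|)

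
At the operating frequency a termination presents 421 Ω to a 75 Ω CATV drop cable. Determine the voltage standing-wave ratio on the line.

Γ = (421 − 75)/(421 + 75) = 0.698
VSWR = (1 + 0.698)/(1 − 0.698)

VSWR ≈ 5.61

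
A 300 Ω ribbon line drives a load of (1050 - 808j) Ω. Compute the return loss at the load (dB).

RL ≈ 3.09 dB

Γ = (750 − j808)/(1350 − j808), |Γ| = 0.701
RL = −20·log₁₀|Γ| = −20·log₁₀(0.701)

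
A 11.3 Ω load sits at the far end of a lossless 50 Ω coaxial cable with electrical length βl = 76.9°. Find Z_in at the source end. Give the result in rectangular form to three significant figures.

Z_in ≈ 113 + j105 Ω

tan(βl) = tan(76.9°) = 4.3
Z_in = Z_0·(Z_L + jZ_0·tanβl)/(Z_0 + jZ_L·tanβl)
     = 50·(11.3 + j215)/(50 + j48.6)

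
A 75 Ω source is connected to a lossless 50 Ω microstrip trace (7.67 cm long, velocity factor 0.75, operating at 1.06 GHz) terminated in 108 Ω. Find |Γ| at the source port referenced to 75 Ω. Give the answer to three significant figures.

|Γ| ≈ 0.44

λ = v/f = 0.75·c / 1.06 GHz = 0.212 m
βl = 2π·l/λ = 2π × 0.361 = 130°
tan(βl) = -1.19
Z_in = Z_0·(Z_L + jZ_0·tanβl)/(Z_0 + jZ_L·tanβl) = 34.3 + j28.7 Ω
Γ_s = (Z_in − Z_s)/(Z_in + Z_s) = (-40.7 + j28.7)/(109 + j28.7), |Γ_s| = 0.44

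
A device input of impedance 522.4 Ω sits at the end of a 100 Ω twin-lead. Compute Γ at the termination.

Γ = 0.679

Γ = (Z_L − Z_0)/(Z_L + Z_0) = (522.4 − 100)/(522.4 + 100) = 422.4/622.4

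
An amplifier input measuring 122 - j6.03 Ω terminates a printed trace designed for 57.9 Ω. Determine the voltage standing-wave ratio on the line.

VSWR ≈ 2.11

Γ = (Z_L − Z_0)/(Z_L + Z_0) = (64.1 − j6.03)/(179.9 − j6.03)
|Γ| = 64.4/180 = 0.358
VSWR = (1 + |Γ|)/(1 − |Γ|) = 1.36/0.642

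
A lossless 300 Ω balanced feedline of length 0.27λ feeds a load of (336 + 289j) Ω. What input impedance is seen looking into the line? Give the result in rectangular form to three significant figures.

βl = 2π × 0.27 = 97.2°
tan(βl) = tan(97.2°) = -7.92
Z_in = Z_0·(Z_L + jZ_0·tanβl)/(Z_0 + jZ_L·tanβl)
     = 300·(336 − j2090)/(2590 − j2660)

Z_in ≈ 140 − j98.1 Ω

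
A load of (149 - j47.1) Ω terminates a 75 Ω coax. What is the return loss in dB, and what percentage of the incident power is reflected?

Γ = (74 − j47.1)/(224 − j47.1), |Γ| = 0.383
RL = −20·log₁₀(0.383) = 8.33 dB
P_refl/P_inc = |Γ|² = 0.147

RL ≈ 8.33 dB; 14.7% of incident power reflected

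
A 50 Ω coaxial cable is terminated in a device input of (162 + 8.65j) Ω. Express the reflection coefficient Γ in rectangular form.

Γ = (Z_L − Z_0)/(Z_L + Z_0) = (112 + j8.65)/(212 + j8.65)

Γ ≈ 0.529 + j0.0192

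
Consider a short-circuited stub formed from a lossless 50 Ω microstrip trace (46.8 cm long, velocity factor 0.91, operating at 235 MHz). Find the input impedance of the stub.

λ = v/f = 0.91·c / 235 MHz = 1.16 m
βl = 2π·l/λ = 2π × 0.403 = 145°
tan(βl) = -0.699
For a short-circuited stub, Z_in = jZ_0·tan(βl)

Z_in ≈ −j35 Ω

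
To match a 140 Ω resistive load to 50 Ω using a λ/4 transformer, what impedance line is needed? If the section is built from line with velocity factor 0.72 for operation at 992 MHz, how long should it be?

Z_qwt ≈ 83.7 Ω; length ≈ 5.44 cm

Z_qwt = √(Z_0·R_L) = √(50 × 140) = √7000
λ = 0.72·c/f = 0.218 m, so l = λ/4 = 0.0544 m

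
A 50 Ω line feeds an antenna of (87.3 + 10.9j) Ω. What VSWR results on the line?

VSWR ≈ 1.79

Γ = (Z_L − Z_0)/(Z_L + Z_0) = (37.3 + j10.9)/(137.3 + j10.9)
|Γ| = 38.9/138 = 0.282
VSWR = (1 + |Γ|)/(1 − |Γ|) = 1.28/0.718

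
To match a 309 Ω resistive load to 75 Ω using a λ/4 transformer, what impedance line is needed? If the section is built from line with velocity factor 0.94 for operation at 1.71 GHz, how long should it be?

Z_qwt ≈ 152 Ω; length ≈ 4.12 cm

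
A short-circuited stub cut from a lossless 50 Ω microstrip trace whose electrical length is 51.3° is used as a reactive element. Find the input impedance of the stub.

tan(βl) = 1.25
For a short-circuited stub, Z_in = jZ_0·tan(βl)

Z_in ≈ +j62.4 Ω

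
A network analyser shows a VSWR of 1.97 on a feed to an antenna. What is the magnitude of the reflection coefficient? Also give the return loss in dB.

|Γ| = (S − 1)/(S + 1) = (1.97 − 1)/(1.97 + 1) = 0.97/2.97
RL = −20·log₁₀|Γ| = −20·log₁₀(0.327)

|Γ| ≈ 0.327; return loss ≈ 9.72 dB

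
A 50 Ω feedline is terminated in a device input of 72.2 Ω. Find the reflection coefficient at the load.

Γ = (Z_L − Z_0)/(Z_L + Z_0) = (72.2 − 50)/(72.2 + 50) = 22.2/122.2

Γ = 0.182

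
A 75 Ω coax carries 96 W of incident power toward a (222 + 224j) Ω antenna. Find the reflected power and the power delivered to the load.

|Γ| = |(147 + j224)/(297 + j224)| = 0.72
|Γ|² = 0.519
P_refl = |Γ|²·P_inc = 49.8 W, P_del = (1 − |Γ|²)·P_inc = 46.2 W

P_reflected ≈ 49.8 W; P_delivered ≈ 46.2 W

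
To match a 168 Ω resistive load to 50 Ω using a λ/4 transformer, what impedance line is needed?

Z_qwt ≈ 91.7 Ω

Z_qwt = √(Z_0·R_L) = √(50 × 168) = √8400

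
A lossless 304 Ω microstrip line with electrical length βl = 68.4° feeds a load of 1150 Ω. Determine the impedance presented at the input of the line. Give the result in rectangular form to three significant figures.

Z_in ≈ 92 − j111 Ω

tan(βl) = tan(68.4°) = 2.53
Z_in = Z_0·(Z_L + jZ_0·tanβl)/(Z_0 + jZ_L·tanβl)
     = 304·(1150 + j768)/(304 + j2900)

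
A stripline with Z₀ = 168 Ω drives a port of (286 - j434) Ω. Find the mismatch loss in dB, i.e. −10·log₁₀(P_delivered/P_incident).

Γ = (118 − j434)/(454 − j434), |Γ| = 0.716
|Γ|² = 0.513, so P_del/P_inc = 1 − |Γ|² = 0.487
ML = −10·log₁₀(1 − |Γ|²)

mismatch loss ≈ 3.12 dB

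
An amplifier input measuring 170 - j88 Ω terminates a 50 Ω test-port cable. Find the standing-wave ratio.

VSWR ≈ 4.38

Γ = (Z_L − Z_0)/(Z_L + Z_0) = (120 − j88)/(220 − j88)
|Γ| = 149/237 = 0.628
VSWR = (1 + |Γ|)/(1 − |Γ|) = 1.63/0.372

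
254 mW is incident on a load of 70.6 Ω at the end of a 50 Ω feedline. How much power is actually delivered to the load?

P_delivered ≈ 247 mW

Γ = (70.6 − 50)/(70.6 + 50) = 0.171
|Γ|² = 0.0292
P_refl = |Γ|²·P_inc = 7.41 mW, P_del = (1 − |Γ|²)·P_inc = 247 mW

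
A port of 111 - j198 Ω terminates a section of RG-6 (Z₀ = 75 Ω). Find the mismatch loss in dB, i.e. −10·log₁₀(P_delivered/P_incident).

Γ = (36 − j198)/(186 − j198), |Γ| = 0.741
|Γ|² = 0.549, so P_del/P_inc = 1 − |Γ|² = 0.451
ML = −10·log₁₀(1 − |Γ|²)

mismatch loss ≈ 3.46 dB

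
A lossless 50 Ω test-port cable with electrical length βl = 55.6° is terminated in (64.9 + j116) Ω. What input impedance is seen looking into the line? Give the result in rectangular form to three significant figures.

Z_in ≈ 21.9 − j61.8 Ω

tan(βl) = tan(55.6°) = 1.46
Z_in = Z_0·(Z_L + jZ_0·tanβl)/(Z_0 + jZ_L·tanβl)
     = 50·(64.9 + j189)/(-119 + j94.8)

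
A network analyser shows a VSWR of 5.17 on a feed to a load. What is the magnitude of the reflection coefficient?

|Γ| = (S − 1)/(S + 1) = (5.17 − 1)/(5.17 + 1) = 4.17/6.17

|Γ| ≈ 0.676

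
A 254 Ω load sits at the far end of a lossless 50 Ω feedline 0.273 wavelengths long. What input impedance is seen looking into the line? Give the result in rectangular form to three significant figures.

Z_in ≈ 10 + j6.99 Ω

βl = 2π × 0.273 = 98.3°
tan(βl) = tan(98.3°) = -6.87
Z_in = Z_0·(Z_L + jZ_0·tanβl)/(Z_0 + jZ_L·tanβl)
     = 50·(254 − j344)/(50 − j1750)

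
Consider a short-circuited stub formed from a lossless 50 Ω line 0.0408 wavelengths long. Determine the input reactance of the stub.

X_in ≈ 13.1 Ω (inductive)

βl = 2π × 0.0408 = 14.7°
tan(βl) = 0.262
For a short-circuited stub, Z_in = jZ_0·tan(βl)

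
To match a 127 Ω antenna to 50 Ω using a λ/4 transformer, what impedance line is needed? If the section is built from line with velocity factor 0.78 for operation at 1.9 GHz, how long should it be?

Z_qwt ≈ 79.7 Ω; length ≈ 3.08 cm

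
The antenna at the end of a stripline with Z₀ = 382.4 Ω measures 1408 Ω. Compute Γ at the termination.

Γ = (Z_L − Z_0)/(Z_L + Z_0) = (1408 − 382.4)/(1408 + 382.4) = 1026/1790

Γ = 0.573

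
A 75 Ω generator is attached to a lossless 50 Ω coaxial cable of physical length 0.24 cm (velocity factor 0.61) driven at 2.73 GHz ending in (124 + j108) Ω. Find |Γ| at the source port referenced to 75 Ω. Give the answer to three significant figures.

λ = v/f = 0.61·c / 2.73 GHz = 0.067 m
βl = 2π·l/λ = 2π × 0.0358 = 12.9°
tan(βl) = 0.229
Z_in = Z_0·(Z_L + jZ_0·tanβl)/(Z_0 + jZ_L·tanβl) = 226 − j17.2 Ω
Γ_s = (Z_in − Z_s)/(Z_in + Z_s) = (151 − j17.2)/(301 − j17.2), |Γ_s| = 0.504

|Γ| ≈ 0.504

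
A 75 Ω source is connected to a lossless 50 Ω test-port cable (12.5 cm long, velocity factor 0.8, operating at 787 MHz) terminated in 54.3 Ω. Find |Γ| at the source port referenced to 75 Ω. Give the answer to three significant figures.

|Γ| ≈ 0.187

λ = v/f = 0.8·c / 787 MHz = 0.305 m
βl = 2π·l/λ = 2π × 0.41 = 148°
tan(βl) = -0.636
Z_in = Z_0·(Z_L + jZ_0·tanβl)/(Z_0 + jZ_L·tanβl) = 51.6 + j3.86 Ω
Γ_s = (Z_in − Z_s)/(Z_in + Z_s) = (-23.4 + j3.86)/(127 + j3.86), |Γ_s| = 0.187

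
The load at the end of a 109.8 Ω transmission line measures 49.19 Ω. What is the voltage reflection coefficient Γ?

Γ = (Z_L − Z_0)/(Z_L + Z_0) = (49.19 − 109.8)/(49.19 + 109.8) = -60.61/159

Γ = -0.381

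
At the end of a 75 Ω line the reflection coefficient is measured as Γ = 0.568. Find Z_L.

Z_L ≈ 272 Ω

Z_L = Z_0·(1 + Γ)/(1 − Γ) = 75·(1.57)/(0.432)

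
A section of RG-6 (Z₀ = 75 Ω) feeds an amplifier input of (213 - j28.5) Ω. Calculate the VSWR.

VSWR ≈ 2.9

Γ = (Z_L − Z_0)/(Z_L + Z_0) = (138 − j28.5)/(288 − j28.5)
|Γ| = 141/289 = 0.487
VSWR = (1 + |Γ|)/(1 − |Γ|) = 1.49/0.513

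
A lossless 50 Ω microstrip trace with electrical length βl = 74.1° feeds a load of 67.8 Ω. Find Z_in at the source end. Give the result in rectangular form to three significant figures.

Z_in ≈ 38.2 − j6.22 Ω

tan(βl) = tan(74.1°) = 3.51
Z_in = Z_0·(Z_L + jZ_0·tanβl)/(Z_0 + jZ_L·tanβl)
     = 50·(67.8 + j176)/(50 + j238)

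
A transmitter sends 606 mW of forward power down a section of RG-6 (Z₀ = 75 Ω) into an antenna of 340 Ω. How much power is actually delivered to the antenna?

P_delivered ≈ 359 mW

Γ = (340 − 75)/(340 + 75) = 0.639
|Γ|² = 0.408
P_refl = |Γ|²·P_inc = 247 mW, P_del = (1 − |Γ|²)·P_inc = 359 mW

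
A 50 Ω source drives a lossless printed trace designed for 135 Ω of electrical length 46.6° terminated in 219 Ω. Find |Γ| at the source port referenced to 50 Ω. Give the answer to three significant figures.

|Γ| ≈ 0.505

tan(βl) = 1.06
Z_in = Z_0·(Z_L + jZ_0·tanβl)/(Z_0 + jZ_L·tanβl) = 118 − j59.1 Ω
Γ_s = (Z_in − Z_s)/(Z_in + Z_s) = (67.7 − j59.1)/(168 − j59.1), |Γ_s| = 0.505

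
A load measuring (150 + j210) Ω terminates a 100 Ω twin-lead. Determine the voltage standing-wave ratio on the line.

VSWR ≈ 4.9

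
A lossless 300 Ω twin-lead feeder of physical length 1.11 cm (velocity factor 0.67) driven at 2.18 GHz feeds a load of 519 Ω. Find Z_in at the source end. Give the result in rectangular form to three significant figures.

Z_in ≈ 268 − j154 Ω

λ = v/f = 0.67·c / 2.18 GHz = 0.0922 m
βl = 2π·l/λ = 2π × 0.12 = 43.3°
tan(βl) = tan(43.3°) = 0.944
Z_in = Z_0·(Z_L + jZ_0·tanβl)/(Z_0 + jZ_L·tanβl)
     = 300·(519 + j283)/(300 + j490)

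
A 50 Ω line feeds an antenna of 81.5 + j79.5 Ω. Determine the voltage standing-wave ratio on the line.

VSWR ≈ 3.51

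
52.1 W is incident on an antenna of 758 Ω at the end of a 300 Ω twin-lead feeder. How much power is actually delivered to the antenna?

P_delivered ≈ 42.3 W

Γ = (758 − 300)/(758 + 300) = 0.433
|Γ|² = 0.187
P_refl = |Γ|²·P_inc = 9.76 W, P_del = (1 − |Γ|²)·P_inc = 42.3 W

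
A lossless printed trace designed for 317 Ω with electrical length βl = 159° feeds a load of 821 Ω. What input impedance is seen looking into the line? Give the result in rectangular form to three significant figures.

Z_in ≈ 474 + j349 Ω

tan(βl) = tan(159°) = -0.384
Z_in = Z_0·(Z_L + jZ_0·tanβl)/(Z_0 + jZ_L·tanβl)
     = 317·(821 − j122)/(317 − j315)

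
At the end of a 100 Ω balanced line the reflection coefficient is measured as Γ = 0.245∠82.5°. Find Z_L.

Z_L = Z_0·(1 + Γ)/(1 − Γ) = 100·(1.03 + j0.243)/(0.968 − j0.243)

Z_L ≈ 94.4 + j48.8 Ω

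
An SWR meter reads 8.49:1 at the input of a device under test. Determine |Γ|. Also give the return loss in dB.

|Γ| = (S − 1)/(S + 1) = (8.49 − 1)/(8.49 + 1) = 7.49/9.49
RL = −20·log₁₀|Γ| = −20·log₁₀(0.789)

|Γ| ≈ 0.789; return loss ≈ 2.06 dB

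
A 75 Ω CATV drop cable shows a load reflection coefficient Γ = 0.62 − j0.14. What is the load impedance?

Z_L ≈ 273 − j128 Ω

Z_L = Z_0·(1 + Γ)/(1 − Γ) = 75·(1.62 − j0.14)/(0.38 + j0.14)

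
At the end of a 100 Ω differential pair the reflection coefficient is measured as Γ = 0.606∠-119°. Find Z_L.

Z_L ≈ 32.4 − j54.2 Ω

Z_L = Z_0·(1 + Γ)/(1 − Γ) = 100·(0.706 − j0.53)/(1.29 + j0.53)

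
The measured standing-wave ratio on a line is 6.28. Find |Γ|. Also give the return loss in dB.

|Γ| ≈ 0.725; return loss ≈ 2.79 dB

|Γ| = (S − 1)/(S + 1) = (6.28 − 1)/(6.28 + 1) = 5.28/7.28
RL = −20·log₁₀|Γ| = −20·log₁₀(0.725)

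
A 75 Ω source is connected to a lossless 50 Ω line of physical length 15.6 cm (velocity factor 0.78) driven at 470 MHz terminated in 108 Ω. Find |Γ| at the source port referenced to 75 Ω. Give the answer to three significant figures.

λ = v/f = 0.78·c / 470 MHz = 0.498 m
βl = 2π·l/λ = 2π × 0.313 = 113°
tan(βl) = -2.38
Z_in = Z_0·(Z_L + jZ_0·tanβl)/(Z_0 + jZ_L·tanβl) = 26.2 + j15.9 Ω
Γ_s = (Z_in − Z_s)/(Z_in + Z_s) = (-48.8 + j15.9)/(101 + j15.9), |Γ_s| = 0.5

|Γ| ≈ 0.5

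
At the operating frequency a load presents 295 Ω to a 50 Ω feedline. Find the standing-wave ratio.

Γ = (295 − 50)/(295 + 50) = 0.71
VSWR = (1 + 0.71)/(1 − 0.71)

VSWR ≈ 5.9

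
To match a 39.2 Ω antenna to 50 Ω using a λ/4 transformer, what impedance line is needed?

Z_qwt = √(Z_0·R_L) = √(50 × 39.2) = √1960

Z_qwt ≈ 44.3 Ω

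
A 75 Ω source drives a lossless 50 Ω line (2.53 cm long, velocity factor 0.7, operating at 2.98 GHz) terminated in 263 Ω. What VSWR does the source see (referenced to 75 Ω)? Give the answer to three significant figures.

λ = v/f = 0.7·c / 2.98 GHz = 0.0705 m
βl = 2π·l/λ = 2π × 0.359 = 129°
tan(βl) = -1.22
Z_in = Z_0·(Z_L + jZ_0·tanβl)/(Z_0 + jZ_L·tanβl) = 15.5 + j38.4 Ω
Γ_s = (Z_in − Z_s)/(Z_in + Z_s) = (-59.5 + j38.4)/(90.5 + j38.4), |Γ_s| = 0.721
VSWR = (1 + |Γ_s|)/(1 − |Γ_s|)

VSWR ≈ 6.16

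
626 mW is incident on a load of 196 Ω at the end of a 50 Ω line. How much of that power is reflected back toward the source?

Γ = (196 − 50)/(196 + 50) = 0.593
|Γ|² = 0.352
P_refl = |Γ|²·P_inc = 221 mW, P_del = (1 − |Γ|²)·P_inc = 405 mW

P_reflected ≈ 221 mW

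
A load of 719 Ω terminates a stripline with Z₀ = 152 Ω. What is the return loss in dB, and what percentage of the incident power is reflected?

Γ = (719 − 152)/(719 + 152) = 0.651
RL = −20·log₁₀(0.651) = 3.73 dB
P_refl/P_inc = |Γ|² = 0.424

RL ≈ 3.73 dB; 42.4% of incident power reflected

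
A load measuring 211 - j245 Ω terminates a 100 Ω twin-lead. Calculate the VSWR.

VSWR ≈ 5.24

Γ = (Z_L − Z_0)/(Z_L + Z_0) = (111 − j245)/(311 − j245)
|Γ| = 269/396 = 0.679
VSWR = (1 + |Γ|)/(1 − |Γ|) = 1.68/0.321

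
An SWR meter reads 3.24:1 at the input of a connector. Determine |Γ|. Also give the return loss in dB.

|Γ| ≈ 0.528; return loss ≈ 5.54 dB

|Γ| = (S − 1)/(S + 1) = (3.24 − 1)/(3.24 + 1) = 2.24/4.24
RL = −20·log₁₀|Γ| = −20·log₁₀(0.528)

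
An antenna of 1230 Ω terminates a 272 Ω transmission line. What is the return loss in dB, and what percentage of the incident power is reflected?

Γ = (1230 − 272)/(1230 + 272) = 0.638
RL = −20·log₁₀(0.638) = 3.91 dB
P_refl/P_inc = |Γ|² = 0.407

RL ≈ 3.91 dB; 40.7% of incident power reflected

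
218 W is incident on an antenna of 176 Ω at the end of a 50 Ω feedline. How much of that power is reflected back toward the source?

P_reflected ≈ 67.8 W

Γ = (176 − 50)/(176 + 50) = 0.558
|Γ|² = 0.311
P_refl = |Γ|²·P_inc = 67.8 W, P_del = (1 − |Γ|²)·P_inc = 150 W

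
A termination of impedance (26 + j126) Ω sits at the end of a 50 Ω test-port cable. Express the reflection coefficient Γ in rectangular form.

Γ = (Z_L − Z_0)/(Z_L + Z_0) = (-24 + j126)/(76 + j126)

Γ ≈ 0.649 + j0.582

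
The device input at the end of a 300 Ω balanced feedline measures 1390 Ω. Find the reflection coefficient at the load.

Γ = 0.645

Γ = (Z_L − Z_0)/(Z_L + Z_0) = (1390 − 300)/(1390 + 300) = 1090/1690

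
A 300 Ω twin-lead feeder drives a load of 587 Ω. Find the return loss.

RL ≈ 9.8 dB

Γ = (587 − 300)/(587 + 300) = 0.324
RL = −20·log₁₀|Γ| = −20·log₁₀(0.324)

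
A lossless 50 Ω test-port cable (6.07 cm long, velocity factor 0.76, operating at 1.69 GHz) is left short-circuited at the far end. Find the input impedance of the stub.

λ = v/f = 0.76·c / 1.69 GHz = 0.135 m
βl = 2π·l/λ = 2π × 0.45 = 162°
tan(βl) = -0.325
For a short-circuited stub, Z_in = jZ_0·tan(βl)

Z_in ≈ −j16.3 Ω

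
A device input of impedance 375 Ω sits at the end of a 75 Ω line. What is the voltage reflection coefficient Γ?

Γ = 0.667

Γ = (Z_L − Z_0)/(Z_L + Z_0) = (375 − 75)/(375 + 75) = 300/450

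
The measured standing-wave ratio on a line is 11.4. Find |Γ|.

|Γ| ≈ 0.839

|Γ| = (S − 1)/(S + 1) = (11.4 − 1)/(11.4 + 1) = 10.4/12.4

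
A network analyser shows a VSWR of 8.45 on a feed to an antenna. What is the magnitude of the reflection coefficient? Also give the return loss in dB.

|Γ| ≈ 0.788; return loss ≈ 2.07 dB

|Γ| = (S − 1)/(S + 1) = (8.45 − 1)/(8.45 + 1) = 7.45/9.45
RL = −20·log₁₀|Γ| = −20·log₁₀(0.788)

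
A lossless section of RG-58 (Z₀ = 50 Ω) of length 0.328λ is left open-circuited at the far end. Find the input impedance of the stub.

βl = 2π × 0.328 = 118°
tan(βl) = -1.87
For an open-circuited stub, Z_in = −jZ_0·cot(βl) = −jZ_0/tan(βl)

Z_in ≈ +j26.7 Ω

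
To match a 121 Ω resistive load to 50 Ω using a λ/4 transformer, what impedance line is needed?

Z_qwt ≈ 77.8 Ω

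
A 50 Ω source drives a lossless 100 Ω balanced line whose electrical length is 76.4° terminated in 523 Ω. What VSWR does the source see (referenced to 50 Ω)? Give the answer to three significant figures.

tan(βl) = 4.13
Z_in = Z_0·(Z_L + jZ_0·tanβl)/(Z_0 + jZ_L·tanβl) = 20.2 − j23.3 Ω
Γ_s = (Z_in − Z_s)/(Z_in + Z_s) = (-29.8 − j23.3)/(70.2 − j23.3), |Γ_s| = 0.511
VSWR = (1 + |Γ_s|)/(1 − |Γ_s|)

VSWR ≈ 3.09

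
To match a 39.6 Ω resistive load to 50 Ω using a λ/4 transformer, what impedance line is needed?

Z_qwt ≈ 44.5 Ω

Z_qwt = √(Z_0·R_L) = √(50 × 39.6) = √1980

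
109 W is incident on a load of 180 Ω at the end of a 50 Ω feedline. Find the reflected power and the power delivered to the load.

Γ = (180 − 50)/(180 + 50) = 0.565
|Γ|² = 0.319
P_refl = |Γ|²·P_inc = 34.8 W, P_del = (1 − |Γ|²)·P_inc = 74.2 W

P_reflected ≈ 34.8 W; P_delivered ≈ 74.2 W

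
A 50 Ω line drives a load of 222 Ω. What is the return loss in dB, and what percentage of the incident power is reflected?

Γ = (222 − 50)/(222 + 50) = 0.632
RL = −20·log₁₀(0.632) = 3.98 dB
P_refl/P_inc = |Γ|² = 0.4

RL ≈ 3.98 dB; 40% of incident power reflected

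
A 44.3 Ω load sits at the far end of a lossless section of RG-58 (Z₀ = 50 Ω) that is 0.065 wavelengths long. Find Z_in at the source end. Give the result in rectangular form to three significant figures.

Z_in ≈ 45.9 + j4.06 Ω

βl = 2π × 0.065 = 23.4°
tan(βl) = tan(23.4°) = 0.433
Z_in = Z_0·(Z_L + jZ_0·tanβl)/(Z_0 + jZ_L·tanβl)
     = 50·(44.3 + j21.6)/(50 + j19.2)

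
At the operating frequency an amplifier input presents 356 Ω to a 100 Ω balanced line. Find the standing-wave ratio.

VSWR ≈ 3.56

Γ = (356 − 100)/(356 + 100) = 0.561
VSWR = (1 + 0.561)/(1 − 0.561)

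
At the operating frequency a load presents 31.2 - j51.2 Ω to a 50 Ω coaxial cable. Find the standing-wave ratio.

VSWR ≈ 3.63

Γ = (Z_L − Z_0)/(Z_L + Z_0) = (-18.8 − j51.2)/(81.2 − j51.2)
|Γ| = 54.5/96 = 0.568
VSWR = (1 + |Γ|)/(1 − |Γ|) = 1.57/0.432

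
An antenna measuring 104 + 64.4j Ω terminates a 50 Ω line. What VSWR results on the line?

Γ = (Z_L − Z_0)/(Z_L + Z_0) = (54 + j64.4)/(154 + j64.4)
|Γ| = 84/167 = 0.503
VSWR = (1 + |Γ|)/(1 − |Γ|) = 1.5/0.497

VSWR ≈ 3.03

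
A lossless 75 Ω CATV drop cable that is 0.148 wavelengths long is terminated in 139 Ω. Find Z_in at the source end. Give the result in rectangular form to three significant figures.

Z_in ≈ 54.2 − j34.1 Ω

βl = 2π × 0.148 = 53.3°
tan(βl) = tan(53.3°) = 1.34
Z_in = Z_0·(Z_L + jZ_0·tanβl)/(Z_0 + jZ_L·tanβl)
     = 75·(139 + j101)/(75 + j186)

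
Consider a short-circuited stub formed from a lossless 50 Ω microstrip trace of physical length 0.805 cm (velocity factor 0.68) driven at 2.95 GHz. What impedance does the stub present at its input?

Z_in ≈ +j44.9 Ω

λ = v/f = 0.68·c / 2.95 GHz = 0.0692 m
βl = 2π·l/λ = 2π × 0.116 = 41.9°
tan(βl) = 0.897
For a short-circuited stub, Z_in = jZ_0·tan(βl)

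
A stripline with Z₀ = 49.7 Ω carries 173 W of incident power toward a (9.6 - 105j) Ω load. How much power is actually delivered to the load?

P_delivered ≈ 22.7 W

|Γ| = |(-40.1 − j105)/(59.3 − j105)| = 0.932
|Γ|² = 0.869
P_refl = |Γ|²·P_inc = 150 W, P_del = (1 − |Γ|²)·P_inc = 22.7 W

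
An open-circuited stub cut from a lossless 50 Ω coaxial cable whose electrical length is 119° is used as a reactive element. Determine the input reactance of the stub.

X_in ≈ 27.7 Ω (inductive)

tan(βl) = -1.8
For an open-circuited stub, Z_in = −jZ_0·cot(βl) = −jZ_0/tan(βl)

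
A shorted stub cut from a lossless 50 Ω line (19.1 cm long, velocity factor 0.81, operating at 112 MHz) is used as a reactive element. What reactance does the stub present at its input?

λ = v/f = 0.81·c / 112 MHz = 2.17 m
βl = 2π·l/λ = 2π × 0.088 = 31.7°
tan(βl) = 0.617
For a shorted stub, Z_in = jZ_0·tan(βl)

X_in ≈ 30.9 Ω (inductive)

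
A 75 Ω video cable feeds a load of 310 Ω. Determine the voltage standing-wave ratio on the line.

VSWR ≈ 4.13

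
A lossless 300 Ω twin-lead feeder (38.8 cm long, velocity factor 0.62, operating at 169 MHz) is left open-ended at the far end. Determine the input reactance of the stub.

X_in ≈ 225 Ω (inductive)

λ = v/f = 0.62·c / 169 MHz = 1.1 m
βl = 2π·l/λ = 2π × 0.353 = 127°
tan(βl) = -1.33
For an open-ended stub, Z_in = −jZ_0·cot(βl) = −jZ_0/tan(βl)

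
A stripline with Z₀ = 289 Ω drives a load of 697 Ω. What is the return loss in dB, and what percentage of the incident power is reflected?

Γ = (697 − 289)/(697 + 289) = 0.414
RL = −20·log₁₀(0.414) = 7.66 dB
P_refl/P_inc = |Γ|² = 0.171

RL ≈ 7.66 dB; 17.1% of incident power reflected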